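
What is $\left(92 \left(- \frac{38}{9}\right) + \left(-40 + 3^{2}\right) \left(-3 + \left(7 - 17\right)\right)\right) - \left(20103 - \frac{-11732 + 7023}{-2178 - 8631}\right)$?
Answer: $- \frac{217131287}{10809} \approx -20088.0$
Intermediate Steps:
$\left(92 \left(- \frac{38}{9}\right) + \left(-40 + 3^{2}\right) \left(-3 + \left(7 - 17\right)\right)\right) - \left(20103 - \frac{-11732 + 7023}{-2178 - 8631}\right) = \left(92 \left(\left(-38\right) \frac{1}{9}\right) + \left(-40 + 9\right) \left(-3 + \left(7 - 17\right)\right)\right) - \left(20103 + \frac{4709}{-10809}\right) = \left(92 \left(- \frac{38}{9}\right) - 31 \left(-3 - 10\right)\right) - \frac{217288618}{10809} = \left(- \frac{3496}{9} - -403\right) + \left(\frac{4709}{10809} - 20103\right) = \left(- \frac{3496}{9} + 403\right) - \frac{217288618}{10809} = \frac{131}{9} - \frac{217288618}{10809} = - \frac{217131287}{10809}$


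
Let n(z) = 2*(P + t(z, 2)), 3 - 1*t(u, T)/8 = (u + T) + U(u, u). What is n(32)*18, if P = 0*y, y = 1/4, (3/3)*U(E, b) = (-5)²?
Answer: -16128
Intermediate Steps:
U(E, b) = 25 (U(E, b) = (-5)² = 25)
y = ¼ ≈ 0.25000
t(u, T) = -176 - 8*T - 8*u (t(u, T) = 24 - 8*((u + T) + 25) = 24 - 8*((T + u) + 25) = 24 - 8*(25 + T + u) = 24 + (-200 - 8*T - 8*u) = -176 - 8*T - 8*u)
P = 0 (P = 0*(¼) = 0)
n(z) = -384 - 16*z (n(z) = 2*(0 + (-176 - 8*2 - 8*z)) = 2*(0 + (-176 - 16 - 8*z)) = 2*(0 + (-192 - 8*z)) = 2*(-192 - 8*z) = -384 - 16*z)
n(32)*18 = (-384 - 16*32)*18 = (-384 - 512)*18 = -896*18 = -16128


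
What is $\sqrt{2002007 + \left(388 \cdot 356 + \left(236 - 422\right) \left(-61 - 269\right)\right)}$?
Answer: $\sqrt{2201515} \approx 1483.8$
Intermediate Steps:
$\sqrt{2002007 + \left(388 \cdot 356 + \left(236 - 422\right) \left(-61 - 269\right)\right)} = \sqrt{2002007 + \left(138128 - 186 \left(-61 - 269\right)\right)} = \sqrt{2002007 + \left(138128 - -61380\right)} = \sqrt{2002007 + \left(138128 + 61380\right)} = \sqrt{2002007 + 199508} = \sqrt{2201515}$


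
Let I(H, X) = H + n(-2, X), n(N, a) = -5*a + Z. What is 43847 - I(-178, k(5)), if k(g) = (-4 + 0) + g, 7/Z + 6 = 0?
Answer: 264187/6 ≈ 44031.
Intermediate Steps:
Z = -7/6 (Z = 7/(-6 + 0) = 7/(-6) = 7*(-1/6) = -7/6 ≈ -1.1667)
k(g) = -4 + g
n(N, a) = -7/6 - 5*a (n(N, a) = -5*a - 7/6 = -7/6 - 5*a)
I(H, X) = -7/6 + H - 5*X (I(H, X) = H + (-7/6 - 5*X) = -7/6 + H - 5*X)
43847 - I(-178, k(5)) = 43847 - (-7/6 - 178 - 5*(-4 + 5)) = 43847 - (-7/6 - 178 - 5*1) = 43847 - (-7/6 - 178 - 5) = 43847 - 1*(-1105/6) = 43847 + 1105/6 = 264187/6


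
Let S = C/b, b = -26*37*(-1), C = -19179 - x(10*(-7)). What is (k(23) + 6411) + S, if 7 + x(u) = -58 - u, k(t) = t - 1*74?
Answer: 3049568/481 ≈ 6340.1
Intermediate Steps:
k(t) = -74 + t (k(t) = t - 74 = -74 + t)
x(u) = -65 - u (x(u) = -7 + (-58 - u) = -65 - u)
C = -19184 (C = -19179 - (-65 - 10*(-7)) = -19179 - (-65 - 1*(-70)) = -19179 - (-65 + 70) = -19179 - 1*5 = -19179 - 5 = -19184)
b = 962 (b = -962*(-1) = 962)
S = -9592/481 (S = -19184/962 = -19184*1/962 = -9592/481 ≈ -19.942)
(k(23) + 6411) + S = ((-74 + 23) + 6411) - 9592/481 = (-51 + 6411) - 9592/481 = 6360 - 9592/481 = 3049568/481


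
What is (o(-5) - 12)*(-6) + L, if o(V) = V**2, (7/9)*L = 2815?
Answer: 24789/7 ≈ 3541.3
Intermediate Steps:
L = 25335/7 (L = (9/7)*2815 = 25335/7 ≈ 3619.3)
(o(-5) - 12)*(-6) + L = ((-5)**2 - 12)*(-6) + 25335/7 = (25 - 12)*(-6) + 25335/7 = 13*(-6) + 25335/7 = -78 + 25335/7 = 24789/7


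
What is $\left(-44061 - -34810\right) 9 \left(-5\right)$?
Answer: $416295$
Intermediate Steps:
$\left(-44061 - -34810\right) 9 \left(-5\right) = \left(-44061 + 34810\right) \left(-45\right) = \left(-9251\right) \left(-45\right) = 416295$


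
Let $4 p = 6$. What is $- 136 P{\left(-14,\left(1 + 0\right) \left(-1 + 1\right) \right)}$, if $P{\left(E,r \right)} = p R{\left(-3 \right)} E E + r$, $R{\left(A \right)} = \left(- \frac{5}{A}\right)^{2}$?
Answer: $- \frac{333200}{3} \approx -1.1107 \cdot 10^{5}$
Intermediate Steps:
$p = \frac{3}{2}$ ($p = \frac{1}{4} \cdot 6 = \frac{3}{2} \approx 1.5$)
$R{\left(A \right)} = \frac{25}{A^{2}}$
$P{\left(E,r \right)} = r + \frac{25 E^{2}}{6}$ ($P{\left(E,r \right)} = \frac{3 \cdot \frac{25}{9}}{2} E E + r = \frac{3 \cdot 25 \cdot \frac{1}{9}}{2} E E + r = \frac{3}{2} \cdot \frac{25}{9} E E + r = \frac{25 E}{6} E + r = \frac{25 E^{2}}{6} + r = r + \frac{25 E^{2}}{6}$)
$- 136 P{\left(-14,\left(1 + 0\right) \left(-1 + 1\right) \right)} = - 136 \left(\left(1 + 0\right) \left(-1 + 1\right) + \frac{25 \left(-14\right)^{2}}{6}\right) = - 136 \left(1 \cdot 0 + \frac{25}{6} \cdot 196\right) = - 136 \left(0 + \frac{2450}{3}\right) = \left(-136\right) \frac{2450}{3} = - \frac{333200}{3}$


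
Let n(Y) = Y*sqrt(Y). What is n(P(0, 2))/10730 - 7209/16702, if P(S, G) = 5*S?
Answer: -7209/16702 ≈ -0.43162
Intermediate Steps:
n(Y) = Y**(3/2)
n(P(0, 2))/10730 - 7209/16702 = (5*0)**(3/2)/10730 - 7209/16702 = 0**(3/2)*(1/10730) - 7209*1/16702 = 0*(1/10730) - 7209/16702 = 0 - 7209/16702 = -7209/16702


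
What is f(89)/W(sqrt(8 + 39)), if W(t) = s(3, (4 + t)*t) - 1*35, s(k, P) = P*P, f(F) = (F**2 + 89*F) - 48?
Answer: 11553311/479201 - 1484636*sqrt(47)/479201 ≈ 2.8697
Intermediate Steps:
f(F) = -48 + F**2 + 89*F
s(k, P) = P**2
W(t) = -35 + t**2*(4 + t)**2 (W(t) = ((4 + t)*t)**2 - 1*35 = (t*(4 + t))**2 - 35 = t**2*(4 + t)**2 - 35 = -35 + t**2*(4 + t)**2)
f(89)/W(sqrt(8 + 39)) = (-48 + 89**2 + 89*89)/(-35 + (sqrt(8 + 39))**2*(4 + sqrt(8 + 39))**2) = (-48 + 7921 + 7921)/(-35 + (sqrt(47))**2*(4 + sqrt(47))**2) = 15794/(-35 + 47*(4 + sqrt(47))**2)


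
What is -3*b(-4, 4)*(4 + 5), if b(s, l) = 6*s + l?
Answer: 540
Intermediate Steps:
b(s, l) = l + 6*s
-3*b(-4, 4)*(4 + 5) = -3*(4 + 6*(-4))*(4 + 5) = -3*(4 - 24)*9 = -(-60)*9 = -3*(-180) = 540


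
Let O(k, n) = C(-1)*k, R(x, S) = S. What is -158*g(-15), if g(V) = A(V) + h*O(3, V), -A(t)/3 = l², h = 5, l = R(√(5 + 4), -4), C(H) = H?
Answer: 9954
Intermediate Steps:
l = -4
O(k, n) = -k
A(t) = -48 (A(t) = -3*(-4)² = -3*16 = -48)
g(V) = -63 (g(V) = -48 + 5*(-1*3) = -48 + 5*(-3) = -48 - 15 = -63)
-158*g(-15) = -158*(-63) = 9954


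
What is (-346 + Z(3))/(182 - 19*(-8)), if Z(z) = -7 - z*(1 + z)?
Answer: -365/334 ≈ -1.0928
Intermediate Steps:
Z(z) = -7 - z*(1 + z)
(-346 + Z(3))/(182 - 19*(-8)) = (-346 + (-7 - 1*3 - 1*3²))/(182 - 19*(-8)) = (-346 + (-7 - 3 - 1*9))/(182 - 1*(-152)) = (-346 + (-7 - 3 - 9))/(182 + 152) = (-346 - 19)/334 = -365*1/334 = -365/334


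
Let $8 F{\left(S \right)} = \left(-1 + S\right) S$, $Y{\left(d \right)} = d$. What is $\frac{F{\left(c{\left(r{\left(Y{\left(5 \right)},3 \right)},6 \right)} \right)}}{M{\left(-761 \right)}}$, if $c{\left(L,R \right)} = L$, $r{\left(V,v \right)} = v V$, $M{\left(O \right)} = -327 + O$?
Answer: $- \frac{105}{4352} \approx -0.024127$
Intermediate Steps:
$r{\left(V,v \right)} = V v$
$F{\left(S \right)} = \frac{S \left(-1 + S\right)}{8}$ ($F{\left(S \right)} = \frac{\left(-1 + S\right) S}{8} = \frac{S \left(-1 + S\right)}{8}$)
$\frac{F{\left(c{\left(r{\left(Y{\left(5 \right)},3 \right)},6 \right)} \right)}}{M{\left(-761 \right)}} = \frac{\frac{1}{8} \cdot 5 \cdot 3 \left(-1 + 5 \cdot 3\right)}{-327 - 761} = \frac{\frac{1}{8} \cdot 15 \left(-1 + 15\right)}{-1088} = \frac{1}{8} \cdot 15 \cdot 14 \left(- \frac{1}{1088}\right) = \frac{105}{4} \left(- \frac{1}{1088}\right) = - \frac{105}{4352}$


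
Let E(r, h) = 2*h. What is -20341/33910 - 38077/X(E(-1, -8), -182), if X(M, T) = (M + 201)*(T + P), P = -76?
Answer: 16015757/80926215 ≈ 0.19791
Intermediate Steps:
X(M, T) = (-76 + T)*(201 + M) (X(M, T) = (M + 201)*(T - 76) = (201 + M)*(-76 + T) = (-76 + T)*(201 + M))
-20341/33910 - 38077/X(E(-1, -8), -182) = -20341/33910 - 38077/(-15276 - 152*(-8) + 201*(-182) + (2*(-8))*(-182)) = -20341*1/33910 - 38077/(-15276 - 76*(-16) - 36582 - 16*(-182)) = -20341/33910 - 38077/(-15276 + 1216 - 36582 + 2912) = -20341/33910 - 38077/(-47730) = -20341/33910 - 38077*(-1/47730) = -20341/33910 + 38077/47730 = 16015757/80926215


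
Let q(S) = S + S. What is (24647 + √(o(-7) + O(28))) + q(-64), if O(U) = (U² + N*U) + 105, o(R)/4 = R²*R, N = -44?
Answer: 24519 + 7*I*√35 ≈ 24519.0 + 41.413*I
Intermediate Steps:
o(R) = 4*R³ (o(R) = 4*(R²*R) = 4*R³)
q(S) = 2*S
O(U) = 105 + U² - 44*U (O(U) = (U² - 44*U) + 105 = 105 + U² - 44*U)
(24647 + √(o(-7) + O(28))) + q(-64) = (24647 + √(4*(-7)³ + (105 + 28² - 44*28))) + 2*(-64) = (24647 + √(4*(-343) + (105 + 784 - 1232))) - 128 = (24647 + √(-1372 - 343)) - 128 = (24647 + √(-1715)) - 128 = (24647 + 7*I*√35) - 128 = 24519 + 7*I*√35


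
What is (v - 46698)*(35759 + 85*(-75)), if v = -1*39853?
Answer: -2543214584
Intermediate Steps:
v = -39853
(v - 46698)*(35759 + 85*(-75)) = (-39853 - 46698)*(35759 + 85*(-75)) = -86551*(35759 - 6375) = -86551*29384 = -2543214584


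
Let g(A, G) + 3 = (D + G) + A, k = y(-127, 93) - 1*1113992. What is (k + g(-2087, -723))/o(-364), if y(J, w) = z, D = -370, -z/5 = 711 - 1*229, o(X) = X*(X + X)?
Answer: -1119585/264992 ≈ -4.2250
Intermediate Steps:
o(X) = 2*X² (o(X) = X*(2*X) = 2*X²)
z = -2410 (z = -5*(711 - 1*229) = -5*(711 - 229) = -5*482 = -2410)
y(J, w) = -2410
k = -1116402 (k = -2410 - 1*1113992 = -2410 - 1113992 = -1116402)
g(A, G) = -373 + A + G (g(A, G) = -3 + ((-370 + G) + A) = -3 + (-370 + A + G) = -373 + A + G)
(k + g(-2087, -723))/o(-364) = (-1116402 + (-373 - 2087 - 723))/((2*(-364)²)) = (-1116402 - 3183)/((2*132496)) = -1119585/264992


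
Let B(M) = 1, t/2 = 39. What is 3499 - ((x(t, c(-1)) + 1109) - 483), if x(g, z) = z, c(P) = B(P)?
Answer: 2872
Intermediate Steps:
t = 78 (t = 2*39 = 78)
c(P) = 1
3499 - ((x(t, c(-1)) + 1109) - 483) = 3499 - ((1 + 1109) - 483) = 3499 - (1110 - 483) = 3499 - 1*627 = 3499 - 627 = 2872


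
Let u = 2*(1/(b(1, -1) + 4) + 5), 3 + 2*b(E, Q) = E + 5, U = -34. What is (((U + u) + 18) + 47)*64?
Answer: 29120/11 ≈ 2647.3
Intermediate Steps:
b(E, Q) = 1 + E/2 (b(E, Q) = -3/2 + (E + 5)/2 = -3/2 + (5 + E)/2 = -3/2 + (5/2 + E/2) = 1 + E/2)
u = 114/11 (u = 2*(1/((1 + (1/2)*1) + 4) + 5) = 2*(1/((1 + 1/2) + 4) + 5) = 2*(1/(3/2 + 4) + 5) = 2*(1/(11/2) + 5) = 2*(2/11 + 5) = 2*(57/11) = 114/11 ≈ 10.364)
(((U + u) + 18) + 47)*64 = (((-34 + 114/11) + 18) + 47)*64 = ((-260/11 + 18) + 47)*64 = (-62/11 + 47)*64 = (455/11)*64 = 29120/11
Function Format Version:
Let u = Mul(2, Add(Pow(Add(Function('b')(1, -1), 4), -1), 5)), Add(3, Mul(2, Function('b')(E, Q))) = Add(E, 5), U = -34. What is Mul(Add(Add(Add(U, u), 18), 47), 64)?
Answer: Rational(29120, 11) ≈ 2647.3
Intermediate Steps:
Function('b')(E, Q) = Add(1, Mul(Rational(1, 2), E)) (Function('b')(E, Q) = Add(Rational(-3, 2), Mul(Rational(1, 2), Add(E, 5))) = Add(Rational(-3, 2), Mul(Rational(1, 2), Add(5, E))) = Add(Rational(-3, 2), Add(Rational(5, 2), Mul(Rational(1, 2), E))) = Add(1, Mul(Rational(1, 2), E)))
u = Rational(114, 11) (u = Mul(2, Add(Pow(Add(Add(1, Mul(Rational(1, 2), 1)), 4), -1), 5)) = Mul(2, Add(Pow(Add(Add(1, Rational(1, 2)), 4), -1), 5)) = Mul(2, Add(Pow(Add(Rational(3, 2), 4), -1), 5)) = Mul(2, Add(Pow(Rational(11, 2), -1), 5)) = Mul(2, Add(Rational(2, 11), 5)) = Mul(2, Rational(57, 11)) = Rational(114, 11) ≈ 10.364)
Mul(Add(Add(Add(U, u), 18), 47), 64) = Mul(Add(Add(Add(-34, Rational(114, 11)), 18), 47), 64) = Mul(Add(Add(Rational(-260, 11), 18), 47), 64) = Mul(Add(Rational(-62, 11), 47), 64) = Mul(Rational(455, 11), 64) = Rational(29120, 11)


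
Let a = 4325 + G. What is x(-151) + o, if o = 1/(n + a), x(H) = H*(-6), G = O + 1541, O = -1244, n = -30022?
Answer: 23012399/25400 ≈ 906.00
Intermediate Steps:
G = 297 (G = -1244 + 1541 = 297)
x(H) = -6*H
a = 4622 (a = 4325 + 297 = 4622)
o = -1/25400 (o = 1/(-30022 + 4622) = 1/(-25400) = -1/25400 ≈ -3.9370e-5)
x(-151) + o = -6*(-151) - 1/25400 = 906 - 1/25400 = 23012399/25400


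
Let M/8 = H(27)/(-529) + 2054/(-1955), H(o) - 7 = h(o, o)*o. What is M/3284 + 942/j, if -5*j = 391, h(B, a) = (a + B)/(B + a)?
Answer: -444794914/36916265 ≈ -12.049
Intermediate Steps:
h(B, a) = 1 (h(B, a) = (B + a)/(B + a) = 1)
j = -391/5 (j = -1/5*391 = -391/5 ≈ -78.200)
H(o) = 7 + o (H(o) = 7 + 1*o = 7 + o)
M = -401056/44965 (M = 8*((7 + 27)/(-529) + 2054/(-1955)) = 8*(34*(-1/529) + 2054*(-1/1955)) = 8*(-34/529 - 2054/1955) = 8*(-50132/44965) = -401056/44965 ≈ -8.9193)
M/3284 + 942/j = -401056/44965/3284 + 942/(-391/5) = -401056/44965*1/3284 + 942*(-5/391) = -100264/36916265 - 4710/391 = -444794914/36916265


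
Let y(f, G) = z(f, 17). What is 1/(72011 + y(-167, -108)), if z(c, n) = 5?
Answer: 1/72016 ≈ 1.3886e-5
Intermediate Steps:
y(f, G) = 5
1/(72011 + y(-167, -108)) = 1/(72011 + 5) = 1/72016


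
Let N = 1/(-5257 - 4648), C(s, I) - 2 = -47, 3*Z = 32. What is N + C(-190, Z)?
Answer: -445726/9905 ≈ -45.000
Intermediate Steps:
Z = 32/3 (Z = (1/3)*32 = 32/3 ≈ 10.667)
C(s, I) = -45 (C(s, I) = 2 - 47 = -45)
N = -1/9905 (N = 1/(-9905) = -1/9905 ≈ -0.00010096)
N + C(-190, Z) = -1/9905 - 45 = -445726/9905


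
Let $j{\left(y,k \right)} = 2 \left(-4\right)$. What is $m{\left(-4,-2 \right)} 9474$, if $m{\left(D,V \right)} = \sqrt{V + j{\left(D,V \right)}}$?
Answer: $9474 i \sqrt{10} \approx 29959.0 i$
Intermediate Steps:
$j{\left(y,k \right)} = -8$
$m{\left(D,V \right)} = \sqrt{-8 + V}$ ($m{\left(D,V \right)} = \sqrt{V - 8} = \sqrt{-8 + V}$)
$m{\left(-4,-2 \right)} 9474 = \sqrt{-8 - 2} \cdot 9474 = \sqrt{-10} \cdot 9474 = i \sqrt{10} \cdot 9474 = 9474 i \sqrt{10}$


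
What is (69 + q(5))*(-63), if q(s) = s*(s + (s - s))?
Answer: -5922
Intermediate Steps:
q(s) = s**2 (q(s) = s*(s + 0) = s*s = s**2)
(69 + q(5))*(-63) = (69 + 5**2)*(-63) = (69 + 25)*(-63) = 94*(-63) = -5922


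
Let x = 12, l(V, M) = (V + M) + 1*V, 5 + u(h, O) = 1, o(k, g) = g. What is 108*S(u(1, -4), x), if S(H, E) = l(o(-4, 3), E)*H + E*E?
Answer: 7776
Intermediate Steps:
u(h, O) = -4 (u(h, O) = -5 + 1 = -4)
l(V, M) = M + 2*V (l(V, M) = (M + V) + V = M + 2*V)
S(H, E) = E² + H*(6 + E) (S(H, E) = (E + 2*3)*H + E*E = (E + 6)*H + E² = (6 + E)*H + E² = H*(6 + E) + E² = E² + H*(6 + E))
108*S(u(1, -4), x) = 108*(12² - 4*(6 + 12)) = 108*(144 - 4*18) = 108*(144 - 72) = 108*72 = 7776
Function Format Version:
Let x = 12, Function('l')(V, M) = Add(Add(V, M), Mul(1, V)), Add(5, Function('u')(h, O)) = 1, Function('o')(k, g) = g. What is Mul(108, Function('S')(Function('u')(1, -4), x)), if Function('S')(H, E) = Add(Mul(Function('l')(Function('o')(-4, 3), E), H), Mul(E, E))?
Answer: 7776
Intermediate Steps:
Function('u')(h, O) = -4 (Function('u')(h, O) = Add(-5, 1) = -4)
Function('l')(V, M) = Add(M, Mul(2, V)) (Function('l')(V, M) = Add(Add(M, V), V) = Add(M, Mul(2, V)))
Function('S')(H, E) = Add(Pow(E, 2), Mul(H, Add(6, E))) (Function('S')(H, E) = Add(Mul(Add(E, Mul(2, 3)), H), Mul(E, E)) = Add(Mul(Add(E, 6), H), Pow(E, 2)) = Add(Mul(Add(6, E), H), Pow(E, 2)) = Add(Mul(H, Add(6, E)), Pow(E, 2)) = Add(Pow(E, 2), Mul(H, Add(6, E))))
Mul(108, Function('S')(Function('u')(1, -4), x)) = Mul(108, Add(Pow(12, 2), Mul(-4, Add(6, 12)))) = Mul(108, Add(144, Mul(-4, 18))) = Mul(108, Add(144, -72)) = Mul(108, 72) = 7776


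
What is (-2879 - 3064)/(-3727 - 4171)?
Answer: 5943/7898 ≈ 0.75247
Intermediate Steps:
(-2879 - 3064)/(-3727 - 4171) = -5943/(-7898) = -5943*(-1/7898) = 5943/7898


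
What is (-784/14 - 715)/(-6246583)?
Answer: 771/6246583 ≈ 0.00012343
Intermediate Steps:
(-784/14 - 715)/(-6246583) = (-784*1/14 - 715)*(-1/6246583) = (-56 - 715)*(-1/6246583) = -771*(-1/6246583) = 771/6246583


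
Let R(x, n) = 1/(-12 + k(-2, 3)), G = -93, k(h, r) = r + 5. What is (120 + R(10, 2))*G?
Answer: -44547/4 ≈ -11137.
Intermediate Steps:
k(h, r) = 5 + r
R(x, n) = -¼ (R(x, n) = 1/(-12 + (5 + 3)) = 1/(-12 + 8) = 1/(-4) = -¼)
(120 + R(10, 2))*G = (120 - ¼)*(-93) = (479/4)*(-93) = -44547/4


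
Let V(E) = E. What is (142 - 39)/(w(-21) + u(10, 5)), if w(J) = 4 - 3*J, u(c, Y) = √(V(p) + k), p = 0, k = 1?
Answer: 103/68 ≈ 1.5147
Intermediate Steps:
u(c, Y) = 1 (u(c, Y) = √(0 + 1) = √1 = 1)
(142 - 39)/(w(-21) + u(10, 5)) = (142 - 39)/((4 - 3*(-21)) + 1) = 103/((4 + 63) + 1) = 103/(67 + 1) = 103/68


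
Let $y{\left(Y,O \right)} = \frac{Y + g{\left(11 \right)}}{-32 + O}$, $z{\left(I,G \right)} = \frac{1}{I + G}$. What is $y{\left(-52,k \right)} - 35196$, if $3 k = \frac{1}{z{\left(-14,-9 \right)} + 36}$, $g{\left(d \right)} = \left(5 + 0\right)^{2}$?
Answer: $- \frac{2793404337}{79369} \approx -35195.0$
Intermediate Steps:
$z{\left(I,G \right)} = \frac{1}{G + I}$
$g{\left(d \right)} = 25$ ($g{\left(d \right)} = 5^{2} = 25$)
$k = \frac{23}{2481}$ ($k = \frac{1}{3 \left(\frac{1}{-9 - 14} + 36\right)} = \frac{1}{3 \left(\frac{1}{-23} + 36\right)} = \frac{1}{3 \left(- \frac{1}{23} + 36\right)} = \frac{1}{3 \cdot \frac{827}{23}} = \frac{1}{3} \cdot \frac{23}{827} = \frac{23}{2481} \approx 0.0092705$)
$y{\left(Y,O \right)} = \frac{25 + Y}{-32 + O}$ ($y{\left(Y,O \right)} = \frac{Y + 25}{-32 + O} = \frac{25 + Y}{-32 + O}$)
$y{\left(-52,k \right)} - 35196 = \frac{25 - 52}{-32 + \frac{23}{2481}} - 35196 = \frac{1}{- \frac{79369}{2481}} \left(-27\right) - 35196 = \left(- \frac{2481}{79369}\right) \left(-27\right) - 35196 = \frac{66987}{79369} - 35196 = - \frac{2793404337}{79369}$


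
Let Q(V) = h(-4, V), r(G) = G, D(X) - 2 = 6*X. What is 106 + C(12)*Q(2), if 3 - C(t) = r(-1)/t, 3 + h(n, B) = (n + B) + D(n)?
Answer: 91/4 ≈ 22.750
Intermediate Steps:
D(X) = 2 + 6*X
h(n, B) = -1 + B + 7*n (h(n, B) = -3 + ((n + B) + (2 + 6*n)) = -3 + ((B + n) + (2 + 6*n)) = -3 + (2 + B + 7*n) = -1 + B + 7*n)
C(t) = 3 + 1/t (C(t) = 3 - (-1)/t = 3 + 1/t)
Q(V) = -29 + V (Q(V) = -1 + V + 7*(-4) = -1 + V - 28 = -29 + V)
106 + C(12)*Q(2) = 106 + (3 + 1/12)*(-29 + 2) = 106 + (3 + 1/12)*(-27) = 106 + (37/12)*(-27) = 106 - 333/4 = 91/4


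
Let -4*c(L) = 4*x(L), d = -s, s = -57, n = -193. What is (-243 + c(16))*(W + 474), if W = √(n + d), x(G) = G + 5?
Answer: -125136 - 528*I*√34 ≈ -1.2514e+5 - 3078.7*I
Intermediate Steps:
x(G) = 5 + G
d = 57 (d = -1*(-57) = 57)
c(L) = -5 - L (c(L) = -(5 + L) = -(20 + 4*L)/4 = -5 - L)
W = 2*I*√34 (W = √(-193 + 57) = √(-136) = 2*I*√34 ≈ 11.662*I)
(-243 + c(16))*(W + 474) = (-243 + (-5 - 1*16))*(2*I*√34 + 474) = (-243 + (-5 - 16))*(474 + 2*I*√34) = (-243 - 21)*(474 + 2*I*√34) = -264*(474 + 2*I*√34) = -125136 - 528*I*√34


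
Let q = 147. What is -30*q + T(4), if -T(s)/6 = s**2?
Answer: -4506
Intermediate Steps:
T(s) = -6*s**2
-30*q + T(4) = -30*147 - 6*4**2 = -4410 - 6*16 = -4410 - 96 = -4506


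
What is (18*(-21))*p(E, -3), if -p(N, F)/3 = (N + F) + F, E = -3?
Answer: -10206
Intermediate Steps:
p(N, F) = -6*F - 3*N (p(N, F) = -3*((N + F) + F) = -3*((F + N) + F) = -3*(N + 2*F) = -6*F - 3*N)
(18*(-21))*p(E, -3) = (18*(-21))*(-6*(-3) - 3*(-3)) = -378*(18 + 9) = -378*27 = -10206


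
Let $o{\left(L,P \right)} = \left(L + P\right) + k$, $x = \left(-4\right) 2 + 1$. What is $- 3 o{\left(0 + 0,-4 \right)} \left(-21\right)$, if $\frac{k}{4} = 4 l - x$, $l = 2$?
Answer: $3528$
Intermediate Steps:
$x = -7$ ($x = -8 + 1 = -7$)
$k = 60$ ($k = 4 \left(4 \cdot 2 - -7\right) = 4 \left(8 + 7\right) = 4 \cdot 15 = 60$)
$o{\left(L,P \right)} = 60 + L + P$ ($o{\left(L,P \right)} = \left(L + P\right) + 60 = 60 + L + P$)
$- 3 o{\left(0 + 0,-4 \right)} \left(-21\right) = - 3 \left(60 + \left(0 + 0\right) - 4\right) \left(-21\right) = - 3 \left(60 + 0 - 4\right) \left(-21\right) = \left(-3\right) 56 \left(-21\right) = \left(-168\right) \left(-21\right) = 3528$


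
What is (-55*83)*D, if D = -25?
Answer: 114125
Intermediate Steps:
(-55*83)*D = -55*83*(-25) = -4565*(-25) = 114125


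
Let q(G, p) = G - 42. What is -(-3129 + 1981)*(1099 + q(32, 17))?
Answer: 1250172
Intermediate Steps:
q(G, p) = -42 + G
-(-3129 + 1981)*(1099 + q(32, 17)) = -(-3129 + 1981)*(1099 + (-42 + 32)) = -(-1148)*(1099 - 10) = -(-1148)*1089 = -1*(-1250172) = 1250172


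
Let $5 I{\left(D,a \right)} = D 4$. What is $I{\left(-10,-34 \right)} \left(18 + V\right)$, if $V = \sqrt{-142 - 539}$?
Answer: $-144 - 8 i \sqrt{681} \approx -144.0 - 208.77 i$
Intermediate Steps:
$I{\left(D,a \right)} = \frac{4 D}{5}$ ($I{\left(D,a \right)} = \frac{D 4}{5} = \frac{4 D}{5}$)
$V = i \sqrt{681}$ ($V = \sqrt{-681} = i \sqrt{681} \approx 26.096 i$)
$I{\left(-10,-34 \right)} \left(18 + V\right) = \frac{4}{5} \left(-10\right) \left(18 + i \sqrt{681}\right) = - 8 \left(18 + i \sqrt{681}\right) = -144 - 8 i \sqrt{681}$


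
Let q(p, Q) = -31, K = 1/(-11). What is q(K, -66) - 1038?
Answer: -1069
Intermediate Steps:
K = -1/11 ≈ -0.090909
q(K, -66) - 1038 = -31 - 1038 = -1069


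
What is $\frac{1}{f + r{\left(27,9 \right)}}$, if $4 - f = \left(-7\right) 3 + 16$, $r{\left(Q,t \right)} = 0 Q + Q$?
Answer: $\frac{1}{36} \approx 0.027778$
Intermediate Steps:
$r{\left(Q,t \right)} = Q$ ($r{\left(Q,t \right)} = 0 + Q = Q$)
$f = 9$ ($f = 4 - \left(\left(-7\right) 3 + 16\right) = 4 - \left(-21 + 16\right) = 4 - -5 = 4 + 5 = 9$)
$\frac{1}{f + r{\left(27,9 \right)}} = \frac{1}{9 + 27} = \frac{1}{36}$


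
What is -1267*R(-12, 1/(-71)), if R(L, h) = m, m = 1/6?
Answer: -1267/6 ≈ -211.17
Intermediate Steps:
m = 1/6 ≈ 0.16667
R(L, h) = 1/6
-1267*R(-12, 1/(-71)) = -1267*1/6 = -1267/6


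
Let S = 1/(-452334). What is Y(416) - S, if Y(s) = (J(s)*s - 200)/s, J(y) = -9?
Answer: -111500305/11760684 ≈ -9.4808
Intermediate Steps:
S = -1/452334 ≈ -2.2108e-6
Y(s) = (-200 - 9*s)/s (Y(s) = (-9*s - 200)/s = (-200 - 9*s)/s)
Y(416) - S = (-9 - 200/416) - 1*(-1/452334) = (-9 - 200*1/416) + 1/452334 = (-9 - 25/52) + 1/452334 = -493/52 + 1/452334 = -111500305/11760684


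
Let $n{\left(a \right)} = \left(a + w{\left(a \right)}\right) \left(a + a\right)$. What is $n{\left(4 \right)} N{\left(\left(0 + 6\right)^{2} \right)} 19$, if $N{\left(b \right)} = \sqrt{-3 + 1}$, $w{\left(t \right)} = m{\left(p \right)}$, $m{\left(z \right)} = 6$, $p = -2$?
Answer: $1520 i \sqrt{2} \approx 2149.6 i$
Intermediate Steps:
$w{\left(t \right)} = 6$
$N{\left(b \right)} = i \sqrt{2}$ ($N{\left(b \right)} = \sqrt{-2} = i \sqrt{2}$)
$n{\left(a \right)} = 2 a \left(6 + a\right)$ ($n{\left(a \right)} = \left(a + 6\right) \left(a + a\right) = \left(6 + a\right) 2 a = 2 a \left(6 + a\right)$)
$n{\left(4 \right)} N{\left(\left(0 + 6\right)^{2} \right)} 19 = 2 \cdot 4 \left(6 + 4\right) i \sqrt{2} \cdot 19 = 2 \cdot 4 \cdot 10 i \sqrt{2} \cdot 19 = 80 i \sqrt{2} \cdot 19 = 1520 i \sqrt{2}$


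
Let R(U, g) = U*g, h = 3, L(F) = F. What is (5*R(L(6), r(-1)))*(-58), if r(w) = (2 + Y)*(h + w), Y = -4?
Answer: 6960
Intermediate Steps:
r(w) = -6 - 2*w (r(w) = (2 - 4)*(3 + w) = -2*(3 + w) = -6 - 2*w)
(5*R(L(6), r(-1)))*(-58) = (5*(6*(-6 - 2*(-1))))*(-58) = (5*(6*(-6 + 2)))*(-58) = (5*(6*(-4)))*(-58) = (5*(-24))*(-58) = -120*(-58) = 6960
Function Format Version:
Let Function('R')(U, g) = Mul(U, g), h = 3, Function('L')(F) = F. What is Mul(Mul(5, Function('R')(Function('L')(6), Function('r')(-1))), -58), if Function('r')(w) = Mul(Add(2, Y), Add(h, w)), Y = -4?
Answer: 6960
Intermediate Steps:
Function('r')(w) = Add(-6, Mul(-2, w)) (Function('r')(w) = Mul(Add(2, -4), Add(3, w)) = Mul(-2, Add(3, w)) = Add(-6, Mul(-2, w)))
Mul(Mul(5, Function('R')(Function('L')(6), Function('r')(-1))), -58) = Mul(Mul(5, Mul(6, Add(-6, Mul(-2, -1)))), -58) = Mul(Mul(5, Mul(6, Add(-6, 2))), -58) = Mul(Mul(5, Mul(6, -4)), -58) = Mul(Mul(5, -24), -58) = Mul(-120, -58) = 6960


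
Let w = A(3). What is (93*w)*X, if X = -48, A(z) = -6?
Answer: 26784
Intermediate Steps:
w = -6
(93*w)*X = (93*(-6))*(-48) = -558*(-48) = 26784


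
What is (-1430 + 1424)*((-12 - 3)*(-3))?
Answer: -270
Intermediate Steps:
(-1430 + 1424)*((-12 - 3)*(-3)) = -(-90)*(-3) = -6*45 = -270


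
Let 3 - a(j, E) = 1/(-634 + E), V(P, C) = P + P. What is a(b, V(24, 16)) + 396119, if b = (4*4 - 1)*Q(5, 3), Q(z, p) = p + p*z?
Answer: 232127493/586 ≈ 3.9612e+5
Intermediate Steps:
V(P, C) = 2*P
b = 270 (b = (4*4 - 1)*(3*(1 + 5)) = (16 - 1)*(3*6) = 15*18 = 270)
a(j, E) = 3 - 1/(-634 + E)
a(b, V(24, 16)) + 396119 = (-1903 + 3*(2*24))/(-634 + 2*24) + 396119 = (-1903 + 3*48)/(-634 + 48) + 396119 = (-1903 + 144)/(-586) + 396119 = -1/586*(-1759) + 396119 = 1759/586 + 396119 = 232127493/586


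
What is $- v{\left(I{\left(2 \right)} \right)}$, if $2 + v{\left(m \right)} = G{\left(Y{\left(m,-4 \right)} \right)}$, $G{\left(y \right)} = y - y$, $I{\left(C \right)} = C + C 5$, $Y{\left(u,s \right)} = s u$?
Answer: $2$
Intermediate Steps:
$I{\left(C \right)} = 6 C$ ($I{\left(C \right)} = C + 5 C = 6 C$)
$G{\left(y \right)} = 0$
$v{\left(m \right)} = -2$ ($v{\left(m \right)} = -2 + 0 = -2$)
$- v{\left(I{\left(2 \right)} \right)} = \left(-1\right) \left(-2\right) = 2$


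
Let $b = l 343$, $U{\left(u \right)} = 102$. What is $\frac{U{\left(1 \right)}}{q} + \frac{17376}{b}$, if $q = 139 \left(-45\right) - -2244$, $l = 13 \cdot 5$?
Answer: $\frac{3210526}{4258345} \approx 0.75394$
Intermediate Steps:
$l = 65$
$q = -4011$ ($q = -6255 + 2244 = -4011$)
$b = 22295$ ($b = 65 \cdot 343 = 22295$)
$\frac{U{\left(1 \right)}}{q} + \frac{17376}{b} = \frac{102}{-4011} + \frac{17376}{22295} = 102 \left(- \frac{1}{4011}\right) + 17376 \cdot \frac{1}{22295} = - \frac{34}{1337} + \frac{17376}{22295} = \frac{3210526}{4258345}$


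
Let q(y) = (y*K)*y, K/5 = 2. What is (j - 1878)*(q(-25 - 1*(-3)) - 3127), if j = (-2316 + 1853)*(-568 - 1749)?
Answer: 1834439709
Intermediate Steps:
K = 10 (K = 5*2 = 10)
j = 1072771 (j = -463*(-2317) = 1072771)
q(y) = 10*y² (q(y) = (y*10)*y = (10*y)*y = 10*y²)
(j - 1878)*(q(-25 - 1*(-3)) - 3127) = (1072771 - 1878)*(10*(-25 - 1*(-3))² - 3127) = 1070893*(10*(-25 + 3)² - 3127) = 1070893*(10*(-22)² - 3127) = 1070893*(10*484 - 3127) = 1070893*(4840 - 3127) = 1070893*1713 = 1834439709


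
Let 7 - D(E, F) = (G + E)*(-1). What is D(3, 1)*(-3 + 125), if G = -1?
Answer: 1098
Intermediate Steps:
D(E, F) = 6 + E (D(E, F) = 7 - (-1 + E)*(-1) = 7 - (1 - E) = 7 + (-1 + E) = 6 + E)
D(3, 1)*(-3 + 125) = (6 + 3)*(-3 + 125) = 9*122 = 1098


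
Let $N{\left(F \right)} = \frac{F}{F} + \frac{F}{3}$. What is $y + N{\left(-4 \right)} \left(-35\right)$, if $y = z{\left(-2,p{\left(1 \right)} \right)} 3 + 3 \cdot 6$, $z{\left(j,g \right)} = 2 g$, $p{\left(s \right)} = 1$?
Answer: $\frac{107}{3} \approx 35.667$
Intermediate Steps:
$y = 24$ ($y = 2 \cdot 1 \cdot 3 + 3 \cdot 6 = 2 \cdot 3 + 18 = 6 + 18 = 24$)
$N{\left(F \right)} = 1 + \frac{F}{3}$ ($N{\left(F \right)} = 1 + F \frac{1}{3} = 1 + \frac{F}{3}$)
$y + N{\left(-4 \right)} \left(-35\right) = 24 + \left(1 + \frac{1}{3} \left(-4\right)\right) \left(-35\right) = 24 + \left(1 - \frac{4}{3}\right) \left(-35\right) = 24 - - \frac{35}{3} = 24 + \frac{35}{3} = \frac{107}{3}$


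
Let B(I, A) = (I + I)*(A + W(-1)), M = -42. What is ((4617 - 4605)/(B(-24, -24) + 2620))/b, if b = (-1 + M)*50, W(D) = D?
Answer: -3/2053250 ≈ -1.4611e-6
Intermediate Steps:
B(I, A) = 2*I*(-1 + A) (B(I, A) = (I + I)*(A - 1) = (2*I)*(-1 + A) = 2*I*(-1 + A))
b = -2150 (b = (-1 - 42)*50 = -43*50 = -2150)
((4617 - 4605)/(B(-24, -24) + 2620))/b = ((4617 - 4605)/(2*(-24)*(-1 - 24) + 2620))/(-2150) = (12/(2*(-24)*(-25) + 2620))*(-1/2150) = (12/(1200 + 2620))*(-1/2150) = (12/3820)*(-1/2150) = (12*(1/3820))*(-1/2150) = (3/955)*(-1/2150) = -3/2053250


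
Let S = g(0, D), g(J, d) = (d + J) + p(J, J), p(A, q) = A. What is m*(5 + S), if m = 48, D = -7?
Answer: -96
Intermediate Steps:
g(J, d) = d + 2*J (g(J, d) = (d + J) + J = (J + d) + J = d + 2*J)
S = -7 (S = -7 + 2*0 = -7 + 0 = -7)
m*(5 + S) = 48*(5 - 7) = 48*(-2) = -96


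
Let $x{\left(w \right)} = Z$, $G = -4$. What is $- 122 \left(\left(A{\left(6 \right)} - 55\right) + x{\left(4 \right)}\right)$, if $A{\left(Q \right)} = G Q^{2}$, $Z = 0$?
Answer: $24278$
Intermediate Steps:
$A{\left(Q \right)} = - 4 Q^{2}$
$x{\left(w \right)} = 0$
$- 122 \left(\left(A{\left(6 \right)} - 55\right) + x{\left(4 \right)}\right) = - 122 \left(\left(- 4 \cdot 6^{2} - 55\right) + 0\right) = - 122 \left(\left(\left(-4\right) 36 - 55\right) + 0\right) = - 122 \left(\left(-144 - 55\right) + 0\right) = - 122 \left(-199 + 0\right) = \left(-122\right) \left(-199\right) = 24278$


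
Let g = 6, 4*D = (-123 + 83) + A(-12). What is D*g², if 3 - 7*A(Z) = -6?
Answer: -2439/7 ≈ -348.43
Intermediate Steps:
A(Z) = 9/7 (A(Z) = 3/7 - ⅐*(-6) = 3/7 + 6/7 = 9/7)
D = -271/28 (D = ((-123 + 83) + 9/7)/4 = (-40 + 9/7)/4 = (¼)*(-271/7) = -271/28 ≈ -9.6786)
D*g² = -271/28*6² = -271/28*36 = -2439/7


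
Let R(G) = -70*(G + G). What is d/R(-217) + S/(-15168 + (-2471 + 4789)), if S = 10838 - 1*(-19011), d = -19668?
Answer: -57977321/19519150 ≈ -2.9703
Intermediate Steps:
R(G) = -140*G
S = 29849 (S = 10838 + 19011 = 29849)
d/R(-217) + S/(-15168 + (-2471 + 4789)) = -19668/((-140*(-217))) + 29849/(-15168 + (-2471 + 4789)) = -19668/30380 + 29849/(-15168 + 2318) = -19668*1/30380 + 29849/(-12850) = -4917/7595 + 29849*(-1/12850) = -4917/7595 - 29849/12850 = -57977321/19519150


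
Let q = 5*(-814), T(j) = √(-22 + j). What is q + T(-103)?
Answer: -4070 + 5*I*√5 ≈ -4070.0 + 11.18*I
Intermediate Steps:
q = -4070
q + T(-103) = -4070 + √(-22 - 103) = -4070 + √(-125) = -4070 + 5*I*√5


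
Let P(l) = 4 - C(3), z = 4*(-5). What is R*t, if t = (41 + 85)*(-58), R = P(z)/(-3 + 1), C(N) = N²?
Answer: -18270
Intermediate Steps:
z = -20
P(l) = -5 (P(l) = 4 - 1*3² = 4 - 1*9 = 4 - 9 = -5)
R = 5/2 (R = -5/(-3 + 1) = -5/(-2) = -5*(-½) = 5/2 ≈ 2.5000)
t = -7308 (t = 126*(-58) = -7308)
R*t = (5/2)*(-7308) = -18270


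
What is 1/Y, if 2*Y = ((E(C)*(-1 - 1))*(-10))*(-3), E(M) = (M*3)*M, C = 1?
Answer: -1/90 ≈ -0.011111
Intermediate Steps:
E(M) = 3*M**2 (E(M) = (3*M)*M = 3*M**2)
Y = -90 (Y = ((((3*1**2)*(-1 - 1))*(-10))*(-3))/2 = ((((3*1)*(-2))*(-10))*(-3))/2 = (((3*(-2))*(-10))*(-3))/2 = (-6*(-10)*(-3))/2 = (60*(-3))/2 = (1/2)*(-180) = -90)
1/Y = 1/(-90) = -1/90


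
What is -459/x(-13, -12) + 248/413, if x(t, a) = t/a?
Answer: -2271580/5369 ≈ -423.09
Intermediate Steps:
-459/x(-13, -12) + 248/413 = -459/((-13/(-12))) + 248/413 = -459/((-13*(-1/12))) + 248*(1/413) = -459/13/12 + 248/413 = -459*12/13 + 248/413 = -5508/13 + 248/413 = -2271580/5369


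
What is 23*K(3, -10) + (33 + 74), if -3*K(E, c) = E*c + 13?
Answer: 712/3 ≈ 237.33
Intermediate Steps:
K(E, c) = -13/3 - E*c/3 (K(E, c) = -(E*c + 13)/3 = -(13 + E*c)/3 = -13/3 - E*c/3)
23*K(3, -10) + (33 + 74) = 23*(-13/3 - ⅓*3*(-10)) + (33 + 74) = 23*(-13/3 + 10) + 107 = 23*(17/3) + 107 = 391/3 + 107 = 712/3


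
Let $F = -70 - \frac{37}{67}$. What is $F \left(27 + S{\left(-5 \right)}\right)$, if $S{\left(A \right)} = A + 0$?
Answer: $- \frac{103994}{67} \approx -1552.1$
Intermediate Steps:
$S{\left(A \right)} = A$
$F = - \frac{4727}{67}$ ($F = -70 - 37 \cdot \frac{1}{67} = -70 - \frac{37}{67} = - \frac{4727}{67} \approx -70.552$)
$F \left(27 + S{\left(-5 \right)}\right) = - \frac{4727 \left(27 - 5\right)}{67} = \left(- \frac{4727}{67}\right) 22 = - \frac{103994}{67}$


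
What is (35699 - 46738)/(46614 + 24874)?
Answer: -11039/71488 ≈ -0.15442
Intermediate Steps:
(35699 - 46738)/(46614 + 24874) = -11039/71488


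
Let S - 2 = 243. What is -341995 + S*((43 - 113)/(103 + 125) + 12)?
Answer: -38660845/114 ≈ -3.3913e+5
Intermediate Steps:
S = 245 (S = 2 + 243 = 245)
-341995 + S*((43 - 113)/(103 + 125) + 12) = -341995 + 245*((43 - 113)/(103 + 125) + 12) = -341995 + 245*(-70/228 + 12) = -341995 + 245*(-70*1/228 + 12) = -341995 + 245*(-35/114 + 12) = -341995 + 245*(1333/114) = -341995 + 326585/114 = -38660845/114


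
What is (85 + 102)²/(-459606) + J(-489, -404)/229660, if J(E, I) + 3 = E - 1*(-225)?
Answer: -4076847671/52776556980 ≈ -0.077247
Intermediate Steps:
J(E, I) = 222 + E (J(E, I) = -3 + (E - 1*(-225)) = -3 + (E + 225) = -3 + (225 + E) = 222 + E)
(85 + 102)²/(-459606) + J(-489, -404)/229660 = (85 + 102)²/(-459606) + (222 - 489)/229660 = 187²*(-1/459606) - 267*1/229660 = 34969*(-1/459606) - 267/229660 = -34969/459606 - 267/229660 = -4076847671/52776556980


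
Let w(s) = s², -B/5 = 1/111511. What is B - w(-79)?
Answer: -695940156/111511 ≈ -6241.0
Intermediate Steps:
B = -5/111511 ≈ -4.4839e-5
B - w(-79) = -5/111511 - 1*(-79)² = -5/111511 - 1*6241 = -5/111511 - 6241 = -695940156/111511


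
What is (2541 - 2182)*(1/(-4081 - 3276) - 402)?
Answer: -1061747885/7357 ≈ -1.4432e+5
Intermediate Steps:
(2541 - 2182)*(1/(-4081 - 3276) - 402) = 359*(1/(-7357) - 402) = 359*(-1/7357 - 402) = 359*(-2957515/7357) = -1061747885/7357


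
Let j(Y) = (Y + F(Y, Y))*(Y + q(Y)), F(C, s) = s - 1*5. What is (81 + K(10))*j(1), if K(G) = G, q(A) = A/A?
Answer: -546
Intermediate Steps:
q(A) = 1
F(C, s) = -5 + s (F(C, s) = s - 5 = -5 + s)
j(Y) = (1 + Y)*(-5 + 2*Y) (j(Y) = (Y + (-5 + Y))*(Y + 1) = (-5 + 2*Y)*(1 + Y) = (1 + Y)*(-5 + 2*Y))
(81 + K(10))*j(1) = (81 + 10)*(-5 - 3*1 + 2*1²) = 91*(-5 - 3 + 2*1) = 91*(-5 - 3 + 2) = 91*(-6) = -546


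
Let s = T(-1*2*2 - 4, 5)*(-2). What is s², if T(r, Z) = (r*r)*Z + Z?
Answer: 422500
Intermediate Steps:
T(r, Z) = Z + Z*r² (T(r, Z) = r²*Z + Z = Z*r² + Z = Z + Z*r²)
s = -650 (s = (5*(1 + (-1*2*2 - 4)²))*(-2) = (5*(1 + (-2*2 - 4)²))*(-2) = (5*(1 + (-4 - 4)²))*(-2) = (5*(1 + (-8)²))*(-2) = (5*(1 + 64))*(-2) = (5*65)*(-2) = 325*(-2) = -650)
s² = (-650)² = 422500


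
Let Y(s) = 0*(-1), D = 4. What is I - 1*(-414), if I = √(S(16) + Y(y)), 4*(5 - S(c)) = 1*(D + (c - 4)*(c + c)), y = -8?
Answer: 414 + 2*I*√23 ≈ 414.0 + 9.5917*I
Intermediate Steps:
Y(s) = 0
S(c) = 4 - c*(-4 + c)/2 (S(c) = 5 - (4 + (c - 4)*(c + c))/4 = 5 - (4 + (-4 + c)*(2*c))/4 = 5 - (4 + 2*c*(-4 + c))/4 = 5 + (-1 - c*(-4 + c)/2) = 4 - c*(-4 + c)/2)
I = 2*I*√23 (I = √((4 + 2*16 - ½*16²) + 0) = √((4 + 32 - ½*256) + 0) = √((4 + 32 - 128) + 0) = √(-92 + 0) = √(-92) = 2*I*√23 ≈ 9.5917*I)
I - 1*(-414) = 2*I*√23 - 1*(-414) = 2*I*√23 + 414 = 414 + 2*I*√23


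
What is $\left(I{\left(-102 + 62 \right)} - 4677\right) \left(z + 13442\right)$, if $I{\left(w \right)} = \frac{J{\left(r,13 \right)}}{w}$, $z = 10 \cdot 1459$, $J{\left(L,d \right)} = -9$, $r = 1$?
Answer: $- \frac{655496784}{5} \approx -1.311 \cdot 10^{8}$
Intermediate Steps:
$z = 14590$
$I{\left(w \right)} = - \frac{9}{w}$
$\left(I{\left(-102 + 62 \right)} - 4677\right) \left(z + 13442\right) = \left(- \frac{9}{-102 + 62} - 4677\right) \left(14590 + 13442\right) = \left(- \frac{9}{-40} - 4677\right) 28032 = \left(\left(-9\right) \left(- \frac{1}{40}\right) - 4677\right) 28032 = \left(\frac{9}{40} - 4677\right) 28032 = \left(- \frac{187071}{40}\right) 28032 = - \frac{655496784}{5}$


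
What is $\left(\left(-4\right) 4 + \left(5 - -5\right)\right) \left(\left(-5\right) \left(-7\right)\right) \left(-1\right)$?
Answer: $210$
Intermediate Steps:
$\left(\left(-4\right) 4 + \left(5 - -5\right)\right) \left(\left(-5\right) \left(-7\right)\right) \left(-1\right) = \left(-16 + \left(5 + 5\right)\right) 35 \left(-1\right) = \left(-16 + 10\right) 35 \left(-1\right) = \left(-6\right) 35 \left(-1\right) = \left(-210\right) \left(-1\right) = 210$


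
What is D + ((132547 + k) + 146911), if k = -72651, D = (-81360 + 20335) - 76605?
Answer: 69177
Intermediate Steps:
D = -137630 (D = -61025 - 76605 = -137630)
D + ((132547 + k) + 146911) = -137630 + ((132547 - 72651) + 146911) = -137630 + (59896 + 146911) = -137630 + 206807 = 69177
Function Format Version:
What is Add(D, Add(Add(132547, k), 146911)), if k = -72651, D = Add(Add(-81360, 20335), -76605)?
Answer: 69177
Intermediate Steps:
D = -137630 (D = Add(-61025, -76605) = -137630)
Add(D, Add(Add(132547, k), 146911)) = Add(-137630, Add(Add(132547, -72651), 146911)) = Add(-137630, Add(59896, 146911)) = Add(-137630, 206807) = 69177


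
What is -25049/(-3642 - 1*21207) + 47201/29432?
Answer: 1910139817/731355768 ≈ 2.6118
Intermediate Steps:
-25049/(-3642 - 1*21207) + 47201/29432 = -25049/(-3642 - 21207) + 47201*(1/29432) = -25049/(-24849) + 47201/29432 = -25049*(-1/24849) + 47201/29432 = 25049/24849 + 47201/29432 = 1910139817/731355768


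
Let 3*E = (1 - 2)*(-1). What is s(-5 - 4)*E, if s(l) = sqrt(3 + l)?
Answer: I*sqrt(6)/3 ≈ 0.8165*I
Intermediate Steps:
E = 1/3 (E = ((1 - 2)*(-1))/3 = (-1*(-1))/3 = (1/3)*1 = 1/3 ≈ 0.33333)
s(-5 - 4)*E = sqrt(3 + (-5 - 4))*(1/3) = sqrt(3 - 9)*(1/3) = sqrt(-6)*(1/3) = (I*sqrt(6))*(1/3) = I*sqrt(6)/3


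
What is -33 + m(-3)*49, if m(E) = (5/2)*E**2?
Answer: 2139/2 ≈ 1069.5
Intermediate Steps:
m(E) = 5*E**2/2 (m(E) = (5*(1/2))*E**2 = 5*E**2/2)
-33 + m(-3)*49 = -33 + ((5/2)*(-3)**2)*49 = -33 + ((5/2)*9)*49 = -33 + (45/2)*49 = -33 + 2205/2 = 2139/2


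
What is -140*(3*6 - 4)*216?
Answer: -423360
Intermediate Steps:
-140*(3*6 - 4)*216 = -140*(18 - 4)*216 = -140*14*216 = -1960*216 = -423360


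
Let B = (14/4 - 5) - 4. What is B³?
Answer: -1331/8 ≈ -166.38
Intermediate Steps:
B = -11/2 (B = (14*(¼) - 5) - 4 = (7/2 - 5) - 4 = -3/2 - 4 = -11/2 ≈ -5.5000)
B³ = (-11/2)³ = -1331/8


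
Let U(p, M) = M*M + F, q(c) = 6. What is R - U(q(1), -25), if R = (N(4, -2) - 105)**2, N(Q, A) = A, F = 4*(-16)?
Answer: 10888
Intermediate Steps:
F = -64
U(p, M) = -64 + M**2 (U(p, M) = M*M - 64 = M**2 - 64 = -64 + M**2)
R = 11449 (R = (-2 - 105)**2 = (-107)**2 = 11449)
R - U(q(1), -25) = 11449 - (-64 + (-25)**2) = 11449 - (-64 + 625) = 11449 - 1*561 = 11449 - 561 = 10888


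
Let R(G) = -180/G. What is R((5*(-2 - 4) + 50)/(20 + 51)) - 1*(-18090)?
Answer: 17451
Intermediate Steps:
R((5*(-2 - 4) + 50)/(20 + 51)) - 1*(-18090) = -180*(20 + 51)/(5*(-2 - 4) + 50) - 1*(-18090) = -180*71/(5*(-6) + 50) + 18090 = -180*71/(-30 + 50) + 18090 = -180/(20*(1/71)) + 18090 = -180/20/71 + 18090 = -180*71/20 + 18090 = -639 + 18090 = 17451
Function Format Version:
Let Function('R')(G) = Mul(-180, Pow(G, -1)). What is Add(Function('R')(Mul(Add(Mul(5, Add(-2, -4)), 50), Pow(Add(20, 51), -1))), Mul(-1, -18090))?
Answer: 17451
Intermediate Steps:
Add(Function('R')(Mul(Add(Mul(5, Add(-2, -4)), 50), Pow(Add(20, 51), -1))), Mul(-1, -18090)) = Add(Mul(-180, Pow(Mul(Add(Mul(5, Add(-2, -4)), 50), Pow(Add(20, 51), -1)), -1)), Mul(-1, -18090)) = Add(Mul(-180, Pow(Mul(Add(Mul(5, -6), 50), Pow(71, -1)), -1)), 18090) = Add(Mul(-180, Pow(Mul(Add(-30, 50), Rational(1, 71)), -1)), 18090) = Add(Mul(-180, Pow(Mul(20, Rational(1, 71)), -1)), 18090) = Add(Mul(-180, Pow(Rational(20, 71), -1)), 18090) = Add(Mul(-180, Rational(71, 20)), 18090) = Add(-639, 18090) = 17451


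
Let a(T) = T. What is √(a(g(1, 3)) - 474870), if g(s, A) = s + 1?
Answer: 2*I*√118717 ≈ 689.11*I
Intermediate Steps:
g(s, A) = 1 + s
√(a(g(1, 3)) - 474870) = √((1 + 1) - 474870) = √(2 - 474870) = √(-474868) = 2*I*√118717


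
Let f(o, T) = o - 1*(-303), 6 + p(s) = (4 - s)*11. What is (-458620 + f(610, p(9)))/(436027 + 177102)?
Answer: -457707/613129 ≈ -0.74651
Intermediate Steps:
p(s) = 38 - 11*s (p(s) = -6 + (4 - s)*11 = -6 + (44 - 11*s) = 38 - 11*s)
f(o, T) = 303 + o (f(o, T) = o + 303 = 303 + o)
(-458620 + f(610, p(9)))/(436027 + 177102) = (-458620 + (303 + 610))/(436027 + 177102) = (-458620 + 913)/613129 = -457707*1/613129 = -457707/613129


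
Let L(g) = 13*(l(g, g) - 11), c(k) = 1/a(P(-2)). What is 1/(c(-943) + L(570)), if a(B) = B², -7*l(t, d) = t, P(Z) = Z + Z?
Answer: -112/134569 ≈ -0.00083229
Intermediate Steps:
P(Z) = 2*Z
l(t, d) = -t/7
c(k) = 1/16 (c(k) = 1/((2*(-2))²) = 1/((-4)²) = 1/16)
L(g) = -143 - 13*g/7 (L(g) = 13*(-g/7 - 11) = 13*(-11 - g/7) = -143 - 13*g/7)
1/(c(-943) + L(570)) = 1/(1/16 + (-143 - 13/7*570)) = 1/(1/16 + (-143 - 7410/7)) = 1/(1/16 - 8411/7) = 1/(-134569/112) = -112/134569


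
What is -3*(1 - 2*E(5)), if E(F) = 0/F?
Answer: -3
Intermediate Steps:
E(F) = 0
-3*(1 - 2*E(5)) = -3*(1 - 2*0) = -3*(1 + 0) = -3*1 = -3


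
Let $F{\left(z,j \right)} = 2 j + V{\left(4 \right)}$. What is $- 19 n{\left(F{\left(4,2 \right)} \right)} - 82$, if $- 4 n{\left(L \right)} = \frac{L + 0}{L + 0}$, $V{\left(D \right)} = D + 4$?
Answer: $- \frac{309}{4} \approx -77.25$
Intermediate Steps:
$V{\left(D \right)} = 4 + D$
$F{\left(z,j \right)} = 8 + 2 j$ ($F{\left(z,j \right)} = 2 j + \left(4 + 4\right) = 2 j + 8 = 8 + 2 j$)
$n{\left(L \right)} = - \frac{1}{4}$ ($n{\left(L \right)} = - \frac{\left(L + 0\right) \frac{1}{L + 0}}{4} = - \frac{L \frac{1}{L}}{4} = \left(- \frac{1}{4}\right) 1 = - \frac{1}{4}$)
$- 19 n{\left(F{\left(4,2 \right)} \right)} - 82 = \left(-19\right) \left(- \frac{1}{4}\right) - 82 = \frac{19}{4} - 82 = - \frac{309}{4}$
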